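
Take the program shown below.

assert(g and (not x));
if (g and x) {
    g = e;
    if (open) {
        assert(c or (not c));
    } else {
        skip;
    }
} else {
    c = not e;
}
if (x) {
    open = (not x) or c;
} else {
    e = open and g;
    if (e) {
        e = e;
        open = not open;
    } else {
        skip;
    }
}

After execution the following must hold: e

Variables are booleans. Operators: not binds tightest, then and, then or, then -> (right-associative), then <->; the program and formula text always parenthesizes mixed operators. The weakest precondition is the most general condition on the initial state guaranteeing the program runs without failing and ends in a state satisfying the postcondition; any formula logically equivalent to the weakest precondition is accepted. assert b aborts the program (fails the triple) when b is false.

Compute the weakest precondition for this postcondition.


Working backward. After the program, e must hold.
Then branch requires e; else branch requires (not (open and g)) -> (open and g).
Before the if: (x -> e) and ((not x) -> ((not (open and g)) -> (open and g)))
Then branch requires (open -> ((x -> e) and ((not x) -> ((not (open and e)) -> (open and e))))) and ((not open) -> ((x -> e) and ((not x) -> ((not (open and e)) -> (open and e))))); else branch requires (x -> e) and ((not x) -> ((not (open and g)) -> (open and g))).
Before the if: ((g and x) -> ((open -> ((x -> e) and ((not x) -> ((not (open and e)) -> (open and e))))) and ((not open) -> ((x -> e) and ((not x) -> ((not (open and e)) -> (open and e))))))) and ((not (g and x)) -> ((x -> e) and ((not x) -> ((not (open and g)) -> (open and g)))))
Before assert g and (not x): g and (not x) and ((g and x) -> ((open -> ((x -> e) and ((not x) -> ((not (open and e)) -> (open and e))))) and ((not open) -> ((x -> e) and ((not x) -> ((not (open and e)) -> (open and e))))))) and ((not (g and x)) -> ((x -> e) and ((not x) -> ((not (open and g)) -> (open and g)))))
Answer: WP = g and (not x) and ((g and x) -> ((open -> ((x -> e) and ((not x) -> ((not (open and e)) -> (open and e))))) and ((not open) -> ((x -> e) and ((not x) -> ((not (open and e)) -> (open and e))))))) and ((not (g and x)) -> ((x -> e) and ((not x) -> ((not (open and g)) -> (open and g)))))


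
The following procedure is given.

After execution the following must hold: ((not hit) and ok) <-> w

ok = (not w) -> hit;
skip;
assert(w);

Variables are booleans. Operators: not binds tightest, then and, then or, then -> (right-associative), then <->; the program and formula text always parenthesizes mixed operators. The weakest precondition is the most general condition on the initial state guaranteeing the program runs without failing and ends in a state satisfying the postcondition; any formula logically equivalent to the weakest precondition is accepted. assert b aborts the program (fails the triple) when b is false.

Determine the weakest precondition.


Working backward. After the program, ((not hit) and ok) <-> w must hold.
Before assert w: w and (((not hit) and ok) <-> w)
Before skip: w and (((not hit) and ok) <-> w)
Before ok := (not w) -> hit: w and (((not hit) and ((not w) -> hit)) <-> w)
Answer: WP = w and (((not hit) and ((not w) -> hit)) <-> w)


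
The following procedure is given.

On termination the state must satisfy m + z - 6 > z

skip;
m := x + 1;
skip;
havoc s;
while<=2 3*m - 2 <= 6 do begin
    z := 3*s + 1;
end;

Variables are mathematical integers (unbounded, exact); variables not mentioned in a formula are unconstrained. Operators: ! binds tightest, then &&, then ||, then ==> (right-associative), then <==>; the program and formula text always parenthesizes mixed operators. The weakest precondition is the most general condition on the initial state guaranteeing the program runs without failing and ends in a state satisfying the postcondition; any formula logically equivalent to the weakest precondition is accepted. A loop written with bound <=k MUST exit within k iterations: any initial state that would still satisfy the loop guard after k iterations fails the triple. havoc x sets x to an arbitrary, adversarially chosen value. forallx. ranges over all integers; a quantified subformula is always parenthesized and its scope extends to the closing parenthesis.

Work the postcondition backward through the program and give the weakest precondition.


Working backward. After the program, the postcondition m + z - 6 > z must hold; in canonical form it is m > 6.
Before the loop (bound <=2), unroll the exhaustion recursion (WP_0 = exit-now case; WP_j = one more guarded iteration, up to j = 2):
  WP_0: (!(3*m <= 8)) && m > 6
  WP_1: (3*m <= 8 ==> ((!(3*m <= 8)) && m > 6)) && ((!(3*m <= 8)) ==> m > 6)
  WP_2: (3*m <= 8 ==> ((3*m <= 8 ==> ((!(3*m <= 8)) && m > 6)) && ((!(3*m <= 8)) ==> m > 6))) && ((!(3*m <= 8)) ==> m > 6)
So before the loop: (3*m <= 8 ==> ((3*m <= 8 ==> ((!(3*m <= 8)) && m > 6)) && ((!(3*m <= 8)) ==> m > 6))) && ((!(3*m <= 8)) ==> m > 6)
Before havoc s: (3*m <= 8 ==> ((3*m <= 8 ==> ((!(3*m <= 8)) && m > 6)) && ((!(3*m <= 8)) ==> m > 6))) && ((!(3*m <= 8)) ==> m > 6)
Before skip: (3*m <= 8 ==> ((3*m <= 8 ==> ((!(3*m <= 8)) && m > 6)) && ((!(3*m <= 8)) ==> m > 6))) && ((!(3*m <= 8)) ==> m > 6)
Before m := x + 1: (3*x <= 5 ==> ((3*x <= 5 ==> ((!(3*x <= 5)) && x > 5)) && ((!(3*x <= 5)) ==> x > 5))) && ((!(3*x <= 5)) ==> x > 5)
Before skip: (3*x <= 5 ==> ((3*x <= 5 ==> ((!(3*x <= 5)) && x > 5)) && ((!(3*x <= 5)) ==> x > 5))) && ((!(3*x <= 5)) ==> x > 5)
Answer: WP = (3*x <= 5 ==> ((3*x <= 5 ==> ((!(3*x <= 5)) && x > 5)) && ((!(3*x <= 5)) ==> x > 5))) && ((!(3*x <= 5)) ==> x > 5)


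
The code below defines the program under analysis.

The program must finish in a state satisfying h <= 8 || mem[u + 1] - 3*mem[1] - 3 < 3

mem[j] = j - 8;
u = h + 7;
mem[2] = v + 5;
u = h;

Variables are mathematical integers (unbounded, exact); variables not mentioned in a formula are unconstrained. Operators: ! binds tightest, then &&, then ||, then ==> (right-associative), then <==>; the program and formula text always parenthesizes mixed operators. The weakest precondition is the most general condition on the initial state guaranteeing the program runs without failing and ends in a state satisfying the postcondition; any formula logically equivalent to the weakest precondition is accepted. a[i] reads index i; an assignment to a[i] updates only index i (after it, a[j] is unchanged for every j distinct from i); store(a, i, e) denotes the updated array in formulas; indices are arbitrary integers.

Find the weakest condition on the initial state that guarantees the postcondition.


Working backward. After the program, the postcondition h <= 8 || mem[u + 1] - 3*mem[1] - 3 < 3 must hold; in canonical form it is h <= 8 || mem[u + 1] < 3*mem[1] + 6.
Before u := h: h <= 8 || mem[h + 1] < 3*mem[1] + 6
Before mem[2] := v + 5: h <= 8 || store(mem, 2, v + 5)[h + 1] < 3*mem[1] + 6
Before u := h + 7: h <= 8 || store(mem, 2, v + 5)[h + 1] < 3*mem[1] + 6
Before mem[j] := j - 8: h <= 8 || store(store(mem, j, j - 8), 2, v + 5)[h + 1] < 3*store(mem, j, j - 8)[1] + 6
Answer: WP = h <= 8 || store(store(mem, j, j - 8), 2, v + 5)[h + 1] < 3*store(mem, j, j - 8)[1] + 6


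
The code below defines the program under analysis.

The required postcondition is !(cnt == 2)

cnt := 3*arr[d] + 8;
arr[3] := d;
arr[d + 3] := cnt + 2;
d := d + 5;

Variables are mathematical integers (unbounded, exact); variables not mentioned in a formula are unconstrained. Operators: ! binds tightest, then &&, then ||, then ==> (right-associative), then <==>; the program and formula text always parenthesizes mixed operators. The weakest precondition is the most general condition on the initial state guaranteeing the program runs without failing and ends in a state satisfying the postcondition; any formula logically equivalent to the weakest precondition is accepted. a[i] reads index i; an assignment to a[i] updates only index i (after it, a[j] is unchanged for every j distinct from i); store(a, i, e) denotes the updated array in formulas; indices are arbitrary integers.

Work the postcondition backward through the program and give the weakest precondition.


Working backward. After the program, !(cnt == 2) must hold.
Before d := d + 5: !(cnt == 2)
Before arr[d + 3] := cnt + 2: !(cnt == 2)
Before arr[3] := d: !(cnt == 2)
Before cnt := 3*arr[d] + 8: !(3*arr[d] == -6)
Answer: WP = !(3*arr[d] == -6)


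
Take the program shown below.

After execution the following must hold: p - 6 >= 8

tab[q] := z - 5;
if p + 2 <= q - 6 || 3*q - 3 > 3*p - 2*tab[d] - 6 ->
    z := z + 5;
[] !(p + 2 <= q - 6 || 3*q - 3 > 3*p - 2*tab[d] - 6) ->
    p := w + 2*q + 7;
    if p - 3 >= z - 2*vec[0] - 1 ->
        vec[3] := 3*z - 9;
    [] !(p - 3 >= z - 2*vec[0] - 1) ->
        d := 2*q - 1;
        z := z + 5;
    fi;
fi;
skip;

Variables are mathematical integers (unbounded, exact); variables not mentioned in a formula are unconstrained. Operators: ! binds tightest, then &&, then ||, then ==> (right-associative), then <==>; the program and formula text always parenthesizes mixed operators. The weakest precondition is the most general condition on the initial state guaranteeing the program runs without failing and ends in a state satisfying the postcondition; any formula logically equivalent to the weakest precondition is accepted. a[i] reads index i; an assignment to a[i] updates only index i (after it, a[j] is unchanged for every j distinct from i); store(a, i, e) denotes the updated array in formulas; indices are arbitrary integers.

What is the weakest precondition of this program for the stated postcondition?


Working backward. After the program, the postcondition p - 6 >= 8 must hold; in canonical form it is p >= 14.
Before skip: p >= 14
Then branch requires p >= 14; else branch requires (2*vec[0] + 2*q + w >= z - 5 ==> 2*q + w >= 7) && ((!(2*vec[0] + 2*q + w >= z - 5)) ==> 2*q + w >= 7).
Before the if: ((p <= q - 8 || 2*tab[d] + 3*q > 3*p - 3) ==> p >= 14) && ((!(p <= q - 8 || 2*tab[d] + 3*q > 3*p - 3)) ==> ((2*vec[0] + 2*q + w >= z - 5 ==> 2*q + w >= 7) && ((!(2*vec[0] + 2*q + w >= z - 5)) ==> 2*q + w >= 7)))
Before tab[q] := z - 5: ((p <= q - 8 || 2*store(tab, q, z - 5)[d] + 3*q > 3*p - 3) ==> p >= 14) && ((!(p <= q - 8 || 2*store(tab, q, z - 5)[d] + 3*q > 3*p - 3)) ==> ((2*vec[0] + 2*q + w >= z - 5 ==> 2*q + w >= 7) && ((!(2*vec[0] + 2*q + w >= z - 5)) ==> 2*q + w >= 7)))
Answer: WP = ((p <= q - 8 || 2*store(tab, q, z - 5)[d] + 3*q > 3*p - 3) ==> p >= 14) && ((!(p <= q - 8 || 2*store(tab, q, z - 5)[d] + 3*q > 3*p - 3)) ==> ((2*vec[0] + 2*q + w >= z - 5 ==> 2*q + w >= 7) && ((!(2*vec[0] + 2*q + w >= z - 5)) ==> 2*q + w >= 7)))


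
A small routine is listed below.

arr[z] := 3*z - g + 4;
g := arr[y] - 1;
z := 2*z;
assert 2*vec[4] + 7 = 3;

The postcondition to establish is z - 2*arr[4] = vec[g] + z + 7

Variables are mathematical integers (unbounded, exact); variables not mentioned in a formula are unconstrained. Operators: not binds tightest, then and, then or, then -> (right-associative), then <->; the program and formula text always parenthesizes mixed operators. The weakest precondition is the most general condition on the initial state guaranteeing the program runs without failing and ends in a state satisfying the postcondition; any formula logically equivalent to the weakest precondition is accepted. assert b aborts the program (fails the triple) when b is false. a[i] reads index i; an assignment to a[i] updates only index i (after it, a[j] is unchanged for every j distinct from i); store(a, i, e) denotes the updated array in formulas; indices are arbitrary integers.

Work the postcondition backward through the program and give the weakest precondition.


Working backward. After the program, the postcondition z - 2*arr[4] = vec[g] + z + 7 must hold; in canonical form it is 2*arr[4] + vec[g] = -7.
Before assert 2*vec[4] + 7 = 3: 2*vec[4] = -4 and 2*arr[4] + vec[g] = -7
Before z := 2*z: 2*vec[4] = -4 and 2*arr[4] + vec[g] = -7
Before g := arr[y] - 1: 2*vec[4] = -4 and 2*arr[4] + vec[arr[y] - 1] = -7
Before arr[z] := 3*z - g + 4: 2*vec[4] = -4 and vec[store(arr, z, -g + 3*z + 4)[y] - 1] + 2*store(arr, z, -g + 3*z + 4)[4] = -7
Answer: WP = 2*vec[4] = -4 and vec[store(arr, z, -g + 3*z + 4)[y] - 1] + 2*store(arr, z, -g + 3*z + 4)[4] = -7


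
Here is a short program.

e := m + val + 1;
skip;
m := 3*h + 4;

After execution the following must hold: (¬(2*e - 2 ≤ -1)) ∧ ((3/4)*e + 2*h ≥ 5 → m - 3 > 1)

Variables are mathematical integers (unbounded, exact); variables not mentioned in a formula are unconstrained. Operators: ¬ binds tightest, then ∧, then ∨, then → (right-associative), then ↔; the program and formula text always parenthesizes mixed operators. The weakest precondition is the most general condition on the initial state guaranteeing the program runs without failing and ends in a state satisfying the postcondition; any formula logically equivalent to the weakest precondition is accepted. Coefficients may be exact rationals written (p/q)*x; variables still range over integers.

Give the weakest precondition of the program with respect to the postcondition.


Working backward. After the program, the postcondition (¬(2*e - 2 ≤ -1)) ∧ ((3/4)*e + 2*h ≥ 5 → m - 3 > 1) must hold; in canonical form it is (¬(2*e ≤ 1)) ∧ ((3/4)*e + 2*h ≥ 5 → m > 4).
Before m := 3*h + 4: (¬(2*e ≤ 1)) ∧ ((3/4)*e + 2*h ≥ 5 → 3*h > 0)
Before skip: (¬(2*e ≤ 1)) ∧ ((3/4)*e + 2*h ≥ 5 → 3*h > 0)
Before e := m + val + 1: (¬(2*m + 2*val ≤ -1)) ∧ (2*h + (3/4)*m + (3/4)*val ≥ 17/4 → 3*h > 0)
Answer: WP = (¬(2*m + 2*val ≤ -1)) ∧ (2*h + (3/4)*m + (3/4)*val ≥ 17/4 → 3*h > 0)


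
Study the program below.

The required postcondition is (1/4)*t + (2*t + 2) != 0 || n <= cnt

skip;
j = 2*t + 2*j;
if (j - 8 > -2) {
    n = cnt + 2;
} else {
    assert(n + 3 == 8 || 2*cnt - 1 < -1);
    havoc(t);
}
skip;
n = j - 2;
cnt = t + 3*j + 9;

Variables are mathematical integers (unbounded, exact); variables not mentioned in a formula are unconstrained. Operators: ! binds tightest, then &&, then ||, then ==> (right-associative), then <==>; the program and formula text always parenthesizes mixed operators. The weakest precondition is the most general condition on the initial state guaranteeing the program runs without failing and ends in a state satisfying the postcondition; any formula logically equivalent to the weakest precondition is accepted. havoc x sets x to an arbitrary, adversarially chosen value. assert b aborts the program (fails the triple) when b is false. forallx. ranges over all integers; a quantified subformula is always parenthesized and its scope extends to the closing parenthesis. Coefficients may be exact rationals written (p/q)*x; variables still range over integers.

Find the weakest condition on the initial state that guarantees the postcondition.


Working backward. After the program, the postcondition (1/4)*t + (2*t + 2) != 0 || n <= cnt must hold; in canonical form it is (9/4)*t != -2 || n <= cnt.
Before cnt := t + 3*j + 9: (9/4)*t != -2 || n <= 3*j + t + 9
Before n := j - 2: (9/4)*t != -2 || 2*j + t >= -11
Before skip: (9/4)*t != -2 || 2*j + t >= -11
Then branch requires (9/4)*t != -2 || 2*j + t >= -11; else branch requires (n == 5 || 2*cnt < 0) && (forall t_1. ((9/4)*t_1 != -2 || 2*j + t_1 >= -11)).
Before the if: (j > 6 ==> ((9/4)*t != -2 || 2*j + t >= -11)) && ((!(j > 6)) ==> ((n == 5 || 2*cnt < 0) && (forall t_1. ((9/4)*t_1 != -2 || 2*j + t_1 >= -11))))
Before j := 2*t + 2*j: (2*j + 2*t > 6 ==> ((9/4)*t != -2 || 4*j + 5*t >= -11)) && ((!(2*j + 2*t > 6)) ==> ((n == 5 || 2*cnt < 0) && (forall t_1. ((9/4)*t_1 != -2 || 4*j + 4*t + t_1 >= -11))))
Before skip: (2*j + 2*t > 6 ==> ((9/4)*t != -2 || 4*j + 5*t >= -11)) && ((!(2*j + 2*t > 6)) ==> ((n == 5 || 2*cnt < 0) && (forall t_1. ((9/4)*t_1 != -2 || 4*j + 4*t + t_1 >= -11))))
Answer: WP = (2*j + 2*t > 6 ==> ((9/4)*t != -2 || 4*j + 5*t >= -11)) && ((!(2*j + 2*t > 6)) ==> ((n == 5 || 2*cnt < 0) && (forall t_1. ((9/4)*t_1 != -2 || 4*j + 4*t + t_1 >= -11))))


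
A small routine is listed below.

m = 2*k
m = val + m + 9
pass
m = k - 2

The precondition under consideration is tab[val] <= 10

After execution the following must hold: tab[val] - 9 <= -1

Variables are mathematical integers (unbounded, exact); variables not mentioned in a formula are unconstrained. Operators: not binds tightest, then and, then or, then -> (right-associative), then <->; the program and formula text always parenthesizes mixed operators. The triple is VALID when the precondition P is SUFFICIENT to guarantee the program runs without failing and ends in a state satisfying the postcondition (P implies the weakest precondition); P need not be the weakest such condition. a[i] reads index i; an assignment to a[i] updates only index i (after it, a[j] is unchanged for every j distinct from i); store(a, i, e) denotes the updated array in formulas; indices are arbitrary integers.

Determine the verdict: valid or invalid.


Working backward. After the program, the postcondition tab[val] - 9 <= -1 must hold; in canonical form it is tab[val] <= 8.
Before m := k - 2: tab[val] <= 8
Before skip: tab[val] <= 8
Before m := val + m + 9: tab[val] <= 8
Before m := 2*k: tab[val] <= 8
The weakest precondition is tab[val] <= 8.
Check whether tab[val] <= 10 implies it.
Countermodel: at the initial state tab = {[0] = 9, elsewhere 9}, val = 0, the precondition holds but the weakest precondition fails.
Answer: invalid


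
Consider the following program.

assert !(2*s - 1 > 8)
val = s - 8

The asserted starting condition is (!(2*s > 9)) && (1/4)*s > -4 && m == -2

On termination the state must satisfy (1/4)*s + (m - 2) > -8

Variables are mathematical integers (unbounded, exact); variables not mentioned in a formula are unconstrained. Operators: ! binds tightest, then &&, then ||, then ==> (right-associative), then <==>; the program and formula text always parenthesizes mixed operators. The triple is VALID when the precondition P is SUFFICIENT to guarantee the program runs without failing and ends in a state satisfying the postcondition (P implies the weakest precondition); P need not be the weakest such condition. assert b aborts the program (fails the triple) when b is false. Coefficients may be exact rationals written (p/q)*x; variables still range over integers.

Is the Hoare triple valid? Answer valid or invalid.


Working backward. After the program, the postcondition (1/4)*s + (m - 2) > -8 must hold; in canonical form it is m + (1/4)*s > -6.
Before val := s - 8: m + (1/4)*s > -6
Before assert !(2*s - 1 > 8): (!(2*s > 9)) && m + (1/4)*s > -6
The weakest precondition is (!(2*s > 9)) && m + (1/4)*s > -6.
Check whether (!(2*s > 9)) && (1/4)*s > -4 && m == -2 implies it.
Every state satisfying the precondition satisfies the weakest precondition: the implication holds.
Answer: valid


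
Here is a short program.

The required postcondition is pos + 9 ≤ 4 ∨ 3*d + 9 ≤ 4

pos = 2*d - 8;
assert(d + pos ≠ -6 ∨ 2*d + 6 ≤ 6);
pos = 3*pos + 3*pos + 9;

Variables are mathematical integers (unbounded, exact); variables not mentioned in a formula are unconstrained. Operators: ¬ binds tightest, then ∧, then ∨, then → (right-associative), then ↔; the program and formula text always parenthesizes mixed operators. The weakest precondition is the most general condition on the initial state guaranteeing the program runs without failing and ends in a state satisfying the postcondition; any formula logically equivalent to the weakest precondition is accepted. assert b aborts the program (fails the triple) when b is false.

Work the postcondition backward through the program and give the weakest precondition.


Working backward. After the program, the postcondition pos + 9 ≤ 4 ∨ 3*d + 9 ≤ 4 must hold; in canonical form it is pos ≤ -5 ∨ 3*d ≤ -5.
Before pos := 3*pos + 3*pos + 9: 6*pos ≤ -14 ∨ 3*d ≤ -5
Before assert d + pos ≠ -6 ∨ 2*d + 6 ≤ 6: (d + pos ≠ -6 ∨ 2*d ≤ 0) ∧ (6*pos ≤ -14 ∨ 3*d ≤ -5)
Before pos := 2*d - 8: (3*d ≠ 2 ∨ 2*d ≤ 0) ∧ (12*d ≤ 34 ∨ 3*d ≤ -5)
Answer: WP = (3*d ≠ 2 ∨ 2*d ≤ 0) ∧ (12*d ≤ 34 ∨ 3*d ≤ -5)


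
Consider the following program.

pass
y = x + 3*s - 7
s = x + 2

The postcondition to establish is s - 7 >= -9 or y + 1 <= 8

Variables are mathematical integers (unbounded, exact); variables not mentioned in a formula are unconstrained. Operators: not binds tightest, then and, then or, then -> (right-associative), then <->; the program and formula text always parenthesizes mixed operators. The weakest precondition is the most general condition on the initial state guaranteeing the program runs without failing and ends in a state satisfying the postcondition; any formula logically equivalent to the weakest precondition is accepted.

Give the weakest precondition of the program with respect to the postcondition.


Working backward. After the program, the postcondition s - 7 >= -9 or y + 1 <= 8 must hold; in canonical form it is s >= -2 or y <= 7.
Before s := x + 2: x >= -4 or y <= 7
Before y := x + 3*s - 7: x >= -4 or 3*s + x <= 14
Before skip: x >= -4 or 3*s + x <= 14
Answer: WP = x >= -4 or 3*s + x <= 14


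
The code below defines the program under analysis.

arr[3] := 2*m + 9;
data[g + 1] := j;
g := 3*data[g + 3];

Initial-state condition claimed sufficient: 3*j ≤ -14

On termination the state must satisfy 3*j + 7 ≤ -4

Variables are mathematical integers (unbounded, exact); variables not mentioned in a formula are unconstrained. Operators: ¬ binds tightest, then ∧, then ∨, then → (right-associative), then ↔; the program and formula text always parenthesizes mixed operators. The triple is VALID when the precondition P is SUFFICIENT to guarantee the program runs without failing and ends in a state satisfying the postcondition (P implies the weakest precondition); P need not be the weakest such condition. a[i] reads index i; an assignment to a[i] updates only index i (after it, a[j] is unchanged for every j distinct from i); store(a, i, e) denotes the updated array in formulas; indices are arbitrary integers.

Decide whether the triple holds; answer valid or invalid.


Working backward. After the program, the postcondition 3*j + 7 ≤ -4 must hold; in canonical form it is 3*j ≤ -11.
Before g := 3*data[g + 3]: 3*j ≤ -11
Before data[g + 1] := j: 3*j ≤ -11
Before arr[3] := 2*m + 9: 3*j ≤ -11
The weakest precondition is 3*j ≤ -11.
Check whether 3*j ≤ -14 implies it.
Every state satisfying the precondition satisfies the weakest precondition: the implication holds.
Answer: valid


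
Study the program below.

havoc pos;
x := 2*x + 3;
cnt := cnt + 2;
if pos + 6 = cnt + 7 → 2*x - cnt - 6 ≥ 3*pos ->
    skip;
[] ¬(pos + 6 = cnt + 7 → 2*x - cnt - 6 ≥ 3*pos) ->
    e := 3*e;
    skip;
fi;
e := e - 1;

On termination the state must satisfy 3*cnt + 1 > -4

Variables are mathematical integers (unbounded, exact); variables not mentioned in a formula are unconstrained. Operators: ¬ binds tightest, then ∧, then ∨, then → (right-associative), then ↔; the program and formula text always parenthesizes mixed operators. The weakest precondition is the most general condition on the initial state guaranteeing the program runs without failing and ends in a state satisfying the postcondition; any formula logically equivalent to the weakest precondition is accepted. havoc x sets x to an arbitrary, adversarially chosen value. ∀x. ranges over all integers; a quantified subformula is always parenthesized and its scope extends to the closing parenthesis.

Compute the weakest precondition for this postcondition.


Working backward. After the program, the postcondition 3*cnt + 1 > -4 must hold; in canonical form it is 3*cnt > -5.
Before e := e - 1: 3*cnt > -5
Then branch requires 3*cnt > -5; else branch requires 3*cnt > -5.
Before the if: ((pos = cnt + 1 → 2*x ≥ cnt + 3*pos + 6) → 3*cnt > -5) ∧ ((¬(pos = cnt + 1 → 2*x ≥ cnt + 3*pos + 6)) → 3*cnt > -5)
Before cnt := cnt + 2: ((pos = cnt + 3 → 2*x ≥ cnt + 3*pos + 8) → 3*cnt > -11) ∧ ((¬(pos = cnt + 3 → 2*x ≥ cnt + 3*pos + 8)) → 3*cnt > -11)
Before x := 2*x + 3: ((pos = cnt + 3 → 4*x ≥ cnt + 3*pos + 2) → 3*cnt > -11) ∧ ((¬(pos = cnt + 3 → 4*x ≥ cnt + 3*pos + 2)) → 3*cnt > -11)
Before havoc pos: ∀pos_1. (((pos_1 = cnt + 3 → 4*x ≥ cnt + 3*pos_1 + 2) → 3*cnt > -11) ∧ ((¬(pos_1 = cnt + 3 → 4*x ≥ cnt + 3*pos_1 + 2)) → 3*cnt > -11))
Answer: WP = ∀pos_1. (((pos_1 = cnt + 3 → 4*x ≥ cnt + 3*pos_1 + 2) → 3*cnt > -11) ∧ ((¬(pos_1 = cnt + 3 → 4*x ≥ cnt + 3*pos_1 + 2)) → 3*cnt > -11))


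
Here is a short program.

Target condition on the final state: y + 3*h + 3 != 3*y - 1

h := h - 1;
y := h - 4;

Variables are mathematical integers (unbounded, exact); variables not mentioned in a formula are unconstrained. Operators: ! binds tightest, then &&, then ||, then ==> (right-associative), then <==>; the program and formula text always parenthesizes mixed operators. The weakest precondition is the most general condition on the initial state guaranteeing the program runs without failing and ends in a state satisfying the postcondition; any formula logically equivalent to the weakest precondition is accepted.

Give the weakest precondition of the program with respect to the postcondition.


Working backward. After the program, the postcondition y + 3*h + 3 != 3*y - 1 must hold; in canonical form it is 3*h != 2*y - 4.
Before y := h - 4: h != -12
Before h := h - 1: h != -11
Answer: WP = h != -11


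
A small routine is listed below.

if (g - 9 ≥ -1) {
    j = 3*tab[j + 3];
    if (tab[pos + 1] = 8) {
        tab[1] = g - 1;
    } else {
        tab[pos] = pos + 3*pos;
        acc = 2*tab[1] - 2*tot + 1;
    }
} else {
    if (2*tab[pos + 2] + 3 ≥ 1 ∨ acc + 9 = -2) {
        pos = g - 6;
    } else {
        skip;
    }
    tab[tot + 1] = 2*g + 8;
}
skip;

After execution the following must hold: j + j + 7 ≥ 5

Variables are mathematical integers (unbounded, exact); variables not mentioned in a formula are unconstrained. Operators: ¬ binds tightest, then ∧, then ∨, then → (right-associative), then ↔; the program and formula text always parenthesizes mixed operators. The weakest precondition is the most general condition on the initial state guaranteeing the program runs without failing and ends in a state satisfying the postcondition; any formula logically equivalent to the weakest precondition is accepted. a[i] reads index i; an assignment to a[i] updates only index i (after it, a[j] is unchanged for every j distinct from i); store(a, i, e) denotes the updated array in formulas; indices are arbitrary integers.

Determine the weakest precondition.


Working backward. After the program, the postcondition j + j + 7 ≥ 5 must hold; in canonical form it is 2*j ≥ -2.
Before skip: 2*j ≥ -2
Then branch requires (tab[pos + 1] = 8 → 6*tab[j + 3] ≥ -2) ∧ ((¬(tab[pos + 1] = 8)) → 6*tab[j + 3] ≥ -2); else branch requires ((2*tab[pos + 2] ≥ -2 ∨ acc = -11) → 2*j ≥ -2) ∧ ((¬(2*tab[pos + 2] ≥ -2 ∨ acc = -11)) → 2*j ≥ -2).
Before the if: (g ≥ 8 → ((tab[pos + 1] = 8 → 6*tab[j + 3] ≥ -2) ∧ ((¬(tab[pos + 1] = 8)) → 6*tab[j + 3] ≥ -2))) ∧ ((¬(g ≥ 8)) → (((2*tab[pos + 2] ≥ -2 ∨ acc = -11) → 2*j ≥ -2) ∧ ((¬(2*tab[pos + 2] ≥ -2 ∨ acc = -11)) → 2*j ≥ -2)))
Answer: WP = (g ≥ 8 → ((tab[pos + 1] = 8 → 6*tab[j + 3] ≥ -2) ∧ ((¬(tab[pos + 1] = 8)) → 6*tab[j + 3] ≥ -2))) ∧ ((¬(g ≥ 8)) → (((2*tab[pos + 2] ≥ -2 ∨ acc = -11) → 2*j ≥ -2) ∧ ((¬(2*tab[pos + 2] ≥ -2 ∨ acc = -11)) → 2*j ≥ -2)))


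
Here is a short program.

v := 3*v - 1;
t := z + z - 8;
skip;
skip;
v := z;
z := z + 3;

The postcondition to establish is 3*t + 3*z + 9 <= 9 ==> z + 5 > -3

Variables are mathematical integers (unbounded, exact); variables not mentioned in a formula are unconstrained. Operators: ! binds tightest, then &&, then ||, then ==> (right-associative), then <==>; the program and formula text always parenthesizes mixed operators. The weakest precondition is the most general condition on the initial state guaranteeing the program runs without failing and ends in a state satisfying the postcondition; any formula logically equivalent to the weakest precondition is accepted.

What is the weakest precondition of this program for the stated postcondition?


Working backward. After the program, the postcondition 3*t + 3*z + 9 <= 9 ==> z + 5 > -3 must hold; in canonical form it is 3*t + 3*z <= 0 ==> z > -8.
Before z := z + 3: 3*t + 3*z <= -9 ==> z > -11
Before v := z: 3*t + 3*z <= -9 ==> z > -11
Before skip: 3*t + 3*z <= -9 ==> z > -11
Before skip: 3*t + 3*z <= -9 ==> z > -11
Before t := z + z - 8: 9*z <= 15 ==> z > -11
Before v := 3*v - 1: 9*z <= 15 ==> z > -11
Answer: WP = 9*z <= 15 ==> z > -11


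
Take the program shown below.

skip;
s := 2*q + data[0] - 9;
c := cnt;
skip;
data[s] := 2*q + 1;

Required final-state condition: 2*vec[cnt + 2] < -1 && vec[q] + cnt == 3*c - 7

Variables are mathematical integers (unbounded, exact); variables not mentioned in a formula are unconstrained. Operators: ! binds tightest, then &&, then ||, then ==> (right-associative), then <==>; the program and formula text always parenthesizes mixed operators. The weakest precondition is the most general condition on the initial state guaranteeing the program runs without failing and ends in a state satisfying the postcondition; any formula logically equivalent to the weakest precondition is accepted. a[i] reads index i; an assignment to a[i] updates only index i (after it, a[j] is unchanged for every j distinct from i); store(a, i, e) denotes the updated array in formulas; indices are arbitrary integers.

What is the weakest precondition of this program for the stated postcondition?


Working backward. After the program, 2*vec[cnt + 2] < -1 && vec[q] + cnt == 3*c - 7 must hold.
Before data[s] := 2*q + 1: 2*vec[cnt + 2] < -1 && vec[q] + cnt == 3*c - 7
Before skip: 2*vec[cnt + 2] < -1 && vec[q] + cnt == 3*c - 7
Before c := cnt: 2*vec[cnt + 2] < -1 && vec[q] == 2*cnt - 7
Before s := 2*q + data[0] - 9: 2*vec[cnt + 2] < -1 && vec[q] == 2*cnt - 7
Before skip: 2*vec[cnt + 2] < -1 && vec[q] == 2*cnt - 7
Answer: WP = 2*vec[cnt + 2] < -1 && vec[q] == 2*cnt - 7


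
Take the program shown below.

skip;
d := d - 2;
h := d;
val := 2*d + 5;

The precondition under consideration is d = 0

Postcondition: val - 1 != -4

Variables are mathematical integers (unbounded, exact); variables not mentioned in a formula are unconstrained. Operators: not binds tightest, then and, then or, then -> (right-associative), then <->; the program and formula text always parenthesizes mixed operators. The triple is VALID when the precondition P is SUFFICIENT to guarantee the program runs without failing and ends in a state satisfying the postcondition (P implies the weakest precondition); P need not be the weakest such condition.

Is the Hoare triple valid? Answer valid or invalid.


Working backward. After the program, the postcondition val - 1 != -4 must hold; in canonical form it is val != -3.
Before val := 2*d + 5: 2*d != -8
Before h := d: 2*d != -8
Before d := d - 2: 2*d != -4
Before skip: 2*d != -4
The weakest precondition is 2*d != -4.
Check whether d = 0 implies it.
Every state satisfying the precondition satisfies the weakest precondition: the implication holds.
Answer: valid


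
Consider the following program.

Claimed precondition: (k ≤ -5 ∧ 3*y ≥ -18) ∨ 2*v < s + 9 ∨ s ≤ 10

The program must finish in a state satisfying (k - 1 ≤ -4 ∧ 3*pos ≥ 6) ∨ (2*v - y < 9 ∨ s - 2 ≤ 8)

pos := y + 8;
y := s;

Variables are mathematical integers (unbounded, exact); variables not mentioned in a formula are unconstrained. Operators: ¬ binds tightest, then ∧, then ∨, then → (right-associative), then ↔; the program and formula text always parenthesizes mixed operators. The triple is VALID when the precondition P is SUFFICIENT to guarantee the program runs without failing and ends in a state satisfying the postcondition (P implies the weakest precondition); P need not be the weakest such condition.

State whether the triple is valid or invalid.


Working backward. After the program, the postcondition (k - 1 ≤ -4 ∧ 3*pos ≥ 6) ∨ (2*v - y < 9 ∨ s - 2 ≤ 8) must hold; in canonical form it is (k ≤ -3 ∧ 3*pos ≥ 6) ∨ 2*v < y + 9 ∨ s ≤ 10.
Before y := s: (k ≤ -3 ∧ 3*pos ≥ 6) ∨ 2*v < s + 9 ∨ s ≤ 10
Before pos := y + 8: (k ≤ -3 ∧ 3*y ≥ -18) ∨ 2*v < s + 9 ∨ s ≤ 10
The weakest precondition is (k ≤ -3 ∧ 3*y ≥ -18) ∨ 2*v < s + 9 ∨ s ≤ 10.
Check whether (k ≤ -5 ∧ 3*y ≥ -18) ∨ 2*v < s + 9 ∨ s ≤ 10 implies it.
Every state satisfying the precondition satisfies the weakest precondition: the implication holds.
Answer: valid


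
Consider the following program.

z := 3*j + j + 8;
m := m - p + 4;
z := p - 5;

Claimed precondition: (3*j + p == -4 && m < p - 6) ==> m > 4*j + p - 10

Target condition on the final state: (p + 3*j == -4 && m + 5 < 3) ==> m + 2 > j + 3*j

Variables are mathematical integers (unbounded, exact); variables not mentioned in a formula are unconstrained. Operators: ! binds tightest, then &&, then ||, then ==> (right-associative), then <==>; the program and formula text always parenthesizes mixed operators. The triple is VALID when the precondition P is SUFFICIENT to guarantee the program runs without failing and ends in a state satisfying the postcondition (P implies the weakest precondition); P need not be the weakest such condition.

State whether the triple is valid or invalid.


Working backward. After the program, the postcondition (p + 3*j == -4 && m + 5 < 3) ==> m + 2 > j + 3*j must hold; in canonical form it is (3*j + p == -4 && m < -2) ==> m > 4*j - 2.
Before z := p - 5: (3*j + p == -4 && m < -2) ==> m > 4*j - 2
Before m := m - p + 4: (3*j + p == -4 && m < p - 6) ==> m > 4*j + p - 6
Before z := 3*j + j + 8: (3*j + p == -4 && m < p - 6) ==> m > 4*j + p - 6
The weakest precondition is (3*j + p == -4 && m < p - 6) ==> m > 4*j + p - 6.
Check whether (3*j + p == -4 && m < p - 6) ==> m > 4*j + p - 10 implies it.
Countermodel: at the initial state j = 0, m = -11, p = -4, the precondition holds but the weakest precondition fails.
Answer: invalid


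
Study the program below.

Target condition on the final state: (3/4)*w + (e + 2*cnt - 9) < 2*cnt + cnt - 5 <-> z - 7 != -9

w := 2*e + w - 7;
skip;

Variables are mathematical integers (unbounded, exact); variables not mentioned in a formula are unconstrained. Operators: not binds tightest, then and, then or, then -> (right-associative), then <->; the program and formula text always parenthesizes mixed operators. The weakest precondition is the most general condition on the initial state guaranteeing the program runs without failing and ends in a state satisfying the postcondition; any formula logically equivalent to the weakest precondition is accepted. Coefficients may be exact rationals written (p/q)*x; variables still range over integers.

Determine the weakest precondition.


Working backward. After the program, the postcondition (3/4)*w + (e + 2*cnt - 9) < 2*cnt + cnt - 5 <-> z - 7 != -9 must hold; in canonical form it is e + (3/4)*w < cnt + 4 <-> z != -2.
Before skip: e + (3/4)*w < cnt + 4 <-> z != -2
Before w := 2*e + w - 7: (5/2)*e + (3/4)*w < cnt + 37/4 <-> z != -2
Answer: WP = (5/2)*e + (3/4)*w < cnt + 37/4 <-> z != -2


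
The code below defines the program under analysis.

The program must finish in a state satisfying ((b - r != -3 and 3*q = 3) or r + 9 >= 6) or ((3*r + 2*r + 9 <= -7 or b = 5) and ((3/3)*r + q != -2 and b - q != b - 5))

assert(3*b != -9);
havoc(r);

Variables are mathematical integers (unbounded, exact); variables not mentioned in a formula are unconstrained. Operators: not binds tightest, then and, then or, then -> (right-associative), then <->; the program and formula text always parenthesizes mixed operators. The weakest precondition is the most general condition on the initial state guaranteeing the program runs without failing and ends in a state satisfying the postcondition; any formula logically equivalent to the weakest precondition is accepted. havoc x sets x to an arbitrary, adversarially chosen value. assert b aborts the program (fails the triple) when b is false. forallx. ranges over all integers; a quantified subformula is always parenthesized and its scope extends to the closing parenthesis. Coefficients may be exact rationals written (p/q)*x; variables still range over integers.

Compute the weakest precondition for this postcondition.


Working backward. After the program, the postcondition ((b - r != -3 and 3*q = 3) or r + 9 >= 6) or ((3*r + 2*r + 9 <= -7 or b = 5) and ((3/3)*r + q != -2 and b - q != b - 5)) must hold; in canonical form it is (b != r - 3 and 3*q = 3) or r >= -3 or ((5*r <= -16 or b = 5) and q + r != -2 and q != 5).
Before havoc r: forall r_1. ((b != r_1 - 3 and 3*q = 3) or r_1 >= -3 or ((5*r_1 <= -16 or b = 5) and q + r_1 != -2 and q != 5))
Before assert 3*b != -9: 3*b != -9 and (forall r_1. ((b != r_1 - 3 and 3*q = 3) or r_1 >= -3 or ((5*r_1 <= -16 or b = 5) and q + r_1 != -2 and q != 5)))
Answer: WP = 3*b != -9 and (forall r_1. ((b != r_1 - 3 and 3*q = 3) or r_1 >= -3 or ((5*r_1 <= -16 or b = 5) and q + r_1 != -2 and q != 5)))


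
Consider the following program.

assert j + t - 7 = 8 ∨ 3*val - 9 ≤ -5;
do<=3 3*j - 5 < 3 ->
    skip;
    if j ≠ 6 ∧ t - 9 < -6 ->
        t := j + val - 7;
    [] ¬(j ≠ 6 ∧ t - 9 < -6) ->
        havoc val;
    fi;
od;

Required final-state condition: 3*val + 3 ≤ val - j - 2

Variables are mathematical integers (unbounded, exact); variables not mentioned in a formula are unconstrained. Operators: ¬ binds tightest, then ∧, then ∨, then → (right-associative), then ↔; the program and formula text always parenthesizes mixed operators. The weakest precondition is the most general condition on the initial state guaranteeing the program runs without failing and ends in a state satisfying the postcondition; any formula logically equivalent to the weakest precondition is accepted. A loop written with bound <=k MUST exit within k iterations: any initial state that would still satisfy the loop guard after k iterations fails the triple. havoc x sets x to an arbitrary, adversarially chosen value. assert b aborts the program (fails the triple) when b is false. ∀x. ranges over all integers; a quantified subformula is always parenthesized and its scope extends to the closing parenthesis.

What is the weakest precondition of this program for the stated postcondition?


Working backward. After the program, the postcondition 3*val + 3 ≤ val - j - 2 must hold; in canonical form it is j + 2*val ≤ -5.
Before the loop (bound <=3), unroll the exhaustion recursion (WP_0 = exit-now case; WP_j = one more guarded iteration, up to j = 3):
  WP_0: (¬(3*j < 8)) ∧ j + 2*val ≤ -5
  WP_1: (3*j < 8 → (((j ≠ 6 ∧ t < 3) → ((¬(3*j < 8)) ∧ j + 2*val ≤ -5)) ∧ ((¬(j ≠ 6 ∧ t < 3)) → (∀val_1. ((¬(3*j < 8)) ∧ j + 2*val_1 ≤ -5))))) ∧ ((¬(3*j < 8)) → j + 2*val ≤ -5)
  WP_2: (3*j < 8 → (((j ≠ 6 ∧ t < 3) → ((3*j < 8 → (((j ≠ 6 ∧ j + val < 10) → ((¬(3*j < 8)) ∧ j + 2*val ≤ -5)) ∧ ((¬(j ≠ 6 ∧ j + val < 10)) → (∀val_1. ((¬(3*j < 8)) ∧ j + 2*val_1 ≤ -5))))) ∧ ((¬(3*j < 8)) → j + 2*val ≤ -5))) ∧ ((¬(j ≠ 6 ∧ t < 3)) → (∀val_2. ((3*j < 8 → (((j ≠ 6 ∧ t < 3) → ((¬(3*j < 8)) ∧ j + 2*val_2 ≤ -5)) ∧ ((¬(j ≠ 6 ∧ t < 3)) → (∀val_1. ((¬(3*j < 8)) ∧ j + 2*val_1 ≤ -5))))) ∧ ((¬(3*j < 8)) → j + 2*val_2 ≤ -5)))))) ∧ ((¬(3*j < 8)) → j + 2*val ≤ -5)
  WP_3: (3*j < 8 → (((j ≠ 6 ∧ t < 3) → ((3*j < 8 → (((j ≠ 6 ∧ j + val < 10) → ((3*j < 8 → (((j ≠ 6 ∧ j + val < 10) → ((¬(3*j < 8)) ∧ j + 2*val ≤ -5)) ∧ ((¬(j ≠ 6 ∧ j + val < 10)) → (∀val_1. ((¬(3*j < 8)) ∧ j + 2*val_1 ≤ -5))))) ∧ ((¬(3*j < 8)) → j + 2*val ≤ -5))) ∧ ((¬(j ≠ 6 ∧ j + val < 10)) → (∀val_2. ((3*j < 8 → (((j ≠ 6 ∧ j + val < 10) → ((¬(3*j < 8)) ∧ j + 2*val_2 ≤ -5)) ∧ ((¬(j ≠ 6 ∧ j + val < 10)) → (∀val_1. ((¬(3*j < 8)) ∧ j + 2*val_1 ≤ -5))))) ∧ ((¬(3*j < 8)) → j + 2*val_2 ≤ -5)))))) ∧ ((¬(3*j < 8)) → j + 2*val ≤ -5))) ∧ ((¬(j ≠ 6 ∧ t < 3)) → (∀val_3. ((3*j < 8 → (((j ≠ 6 ∧ t < 3) → ((3*j < 8 → (((j ≠ 6 ∧ j + val_3 < 10) → ((¬(3*j < 8)) ∧ j + 2*val_3 ≤ -5)) ∧ ((¬(j ≠ 6 ∧ j + val_3 < 10)) → (∀val_1. ((¬(3*j < 8)) ∧ j + 2*val_1 ≤ -5))))) ∧ ((¬(3*j < 8)) → j + 2*val_3 ≤ -5))) ∧ ((¬(j ≠ 6 ∧ t < 3)) → (∀val_2. ((3*j < 8 → (((j ≠ 6 ∧ t < 3) → ((¬(3*j < 8)) ∧ j + 2*val_2 ≤ -5)) ∧ ((¬(j ≠ 6 ∧ t < 3)) → (∀val_1. ((¬(3*j < 8)) ∧ j + 2*val_1 ≤ -5))))) ∧ ((¬(3*j < 8)) → j + 2*val_2 ≤ -5)))))) ∧ ((¬(3*j < 8)) → j + 2*val_3 ≤ -5)))))) ∧ ((¬(3*j < 8)) → j + 2*val ≤ -5)
So before the loop: (3*j < 8 → (((j ≠ 6 ∧ t < 3) → ((3*j < 8 → (((j ≠ 6 ∧ j + val < 10) → ((3*j < 8 → (((j ≠ 6 ∧ j + val < 10) → ((¬(3*j < 8)) ∧ j + 2*val ≤ -5)) ∧ ((¬(j ≠ 6 ∧ j + val < 10)) → (∀val_1. ((¬(3*j < 8)) ∧ j + 2*val_1 ≤ -5))))) ∧ ((¬(3*j < 8)) → j + 2*val ≤ -5))) ∧ ((¬(j ≠ 6 ∧ j + val < 10)) → (∀val_2. ((3*j < 8 → (((j ≠ 6 ∧ j + val < 10) → ((¬(3*j < 8)) ∧ j + 2*val_2 ≤ -5)) ∧ ((¬(j ≠ 6 ∧ j + val < 10)) → (∀val_1. ((¬(3*j < 8)) ∧ j + 2*val_1 ≤ -5))))) ∧ ((¬(3*j < 8)) → j + 2*val_2 ≤ -5)))))) ∧ ((¬(3*j < 8)) → j + 2*val ≤ -5))) ∧ ((¬(j ≠ 6 ∧ t < 3)) → (∀val_3. ((3*j < 8 → (((j ≠ 6 ∧ t < 3) → ((3*j < 8 → (((j ≠ 6 ∧ j + val_3 < 10) → ((¬(3*j < 8)) ∧ j + 2*val_3 ≤ -5)) ∧ ((¬(j ≠ 6 ∧ j + val_3 < 10)) → (∀val_1. ((¬(3*j < 8)) ∧ j + 2*val_1 ≤ -5))))) ∧ ((¬(3*j < 8)) → j + 2*val_3 ≤ -5))) ∧ ((¬(j ≠ 6 ∧ t < 3)) → (∀val_2. ((3*j < 8 → (((j ≠ 6 ∧ t < 3) → ((¬(3*j < 8)) ∧ j + 2*val_2 ≤ -5)) ∧ ((¬(j ≠ 6 ∧ t < 3)) → (∀val_1. ((¬(3*j < 8)) ∧ j + 2*val_1 ≤ -5))))) ∧ ((¬(3*j < 8)) → j + 2*val_2 ≤ -5)))))) ∧ ((¬(3*j < 8)) → j + 2*val_3 ≤ -5)))))) ∧ ((¬(3*j < 8)) → j + 2*val ≤ -5)
Before assert j + t - 7 = 8 ∨ 3*val - 9 ≤ -5: (j + t = 15 ∨ 3*val ≤ 4) ∧ (3*j < 8 → (((j ≠ 6 ∧ t < 3) → ((3*j < 8 → (((j ≠ 6 ∧ j + val < 10) → ((3*j < 8 → (((j ≠ 6 ∧ j + val < 10) → ((¬(3*j < 8)) ∧ j + 2*val ≤ -5)) ∧ ((¬(j ≠ 6 ∧ j + val < 10)) → (∀val_1. ((¬(3*j < 8)) ∧ j + 2*val_1 ≤ -5))))) ∧ ((¬(3*j < 8)) → j + 2*val ≤ -5))) ∧ ((¬(j ≠ 6 ∧ j + val < 10)) → (∀val_2. ((3*j < 8 → (((j ≠ 6 ∧ j + val < 10) → ((¬(3*j < 8)) ∧ j + 2*val_2 ≤ -5)) ∧ ((¬(j ≠ 6 ∧ j + val < 10)) → (∀val_1. ((¬(3*j < 8)) ∧ j + 2*val_1 ≤ -5))))) ∧ ((¬(3*j < 8)) → j + 2*val_2 ≤ -5)))))) ∧ ((¬(3*j < 8)) → j + 2*val ≤ -5))) ∧ ((¬(j ≠ 6 ∧ t < 3)) → (∀val_3. ((3*j < 8 → (((j ≠ 6 ∧ t < 3) → ((3*j < 8 → (((j ≠ 6 ∧ j + val_3 < 10) → ((¬(3*j < 8)) ∧ j + 2*val_3 ≤ -5)) ∧ ((¬(j ≠ 6 ∧ j + val_3 < 10)) → (∀val_1. ((¬(3*j < 8)) ∧ j + 2*val_1 ≤ -5))))) ∧ ((¬(3*j < 8)) → j + 2*val_3 ≤ -5))) ∧ ((¬(j ≠ 6 ∧ t < 3)) → (∀val_2. ((3*j < 8 → (((j ≠ 6 ∧ t < 3) → ((¬(3*j < 8)) ∧ j + 2*val_2 ≤ -5)) ∧ ((¬(j ≠ 6 ∧ t < 3)) → (∀val_1. ((¬(3*j < 8)) ∧ j + 2*val_1 ≤ -5))))) ∧ ((¬(3*j < 8)) → j + 2*val_2 ≤ -5)))))) ∧ ((¬(3*j < 8)) → j + 2*val_3 ≤ -5)))))) ∧ ((¬(3*j < 8)) → j + 2*val ≤ -5)
Answer: WP = (j + t = 15 ∨ 3*val ≤ 4) ∧ (3*j < 8 → (((j ≠ 6 ∧ t < 3) → ((3*j < 8 → (((j ≠ 6 ∧ j + val < 10) → ((3*j < 8 → (((j ≠ 6 ∧ j + val < 10) → ((¬(3*j < 8)) ∧ j + 2*val ≤ -5)) ∧ ((¬(j ≠ 6 ∧ j + val < 10)) → (∀val_1. ((¬(3*j < 8)) ∧ j + 2*val_1 ≤ -5))))) ∧ ((¬(3*j < 8)) → j + 2*val ≤ -5))) ∧ ((¬(j ≠ 6 ∧ j + val < 10)) → (∀val_2. ((3*j < 8 → (((j ≠ 6 ∧ j + val < 10) → ((¬(3*j < 8)) ∧ j + 2*val_2 ≤ -5)) ∧ ((¬(j ≠ 6 ∧ j + val < 10)) → (∀val_1. ((¬(3*j < 8)) ∧ j + 2*val_1 ≤ -5))))) ∧ ((¬(3*j < 8)) → j + 2*val_2 ≤ -5)))))) ∧ ((¬(3*j < 8)) → j + 2*val ≤ -5))) ∧ ((¬(j ≠ 6 ∧ t < 3)) → (∀val_3. ((3*j < 8 → (((j ≠ 6 ∧ t < 3) → ((3*j < 8 → (((j ≠ 6 ∧ j + val_3 < 10) → ((¬(3*j < 8)) ∧ j + 2*val_3 ≤ -5)) ∧ ((¬(j ≠ 6 ∧ j + val_3 < 10)) → (∀val_1. ((¬(3*j < 8)) ∧ j + 2*val_1 ≤ -5))))) ∧ ((¬(3*j < 8)) → j + 2*val_3 ≤ -5))) ∧ ((¬(j ≠ 6 ∧ t < 3)) → (∀val_2. ((3*j < 8 → (((j ≠ 6 ∧ t < 3) → ((¬(3*j < 8)) ∧ j + 2*val_2 ≤ -5)) ∧ ((¬(j ≠ 6 ∧ t < 3)) → (∀val_1. ((¬(3*j < 8)) ∧ j + 2*val_1 ≤ -5))))) ∧ ((¬(3*j < 8)) → j + 2*val_2 ≤ -5)))))) ∧ ((¬(3*j < 8)) → j + 2*val_3 ≤ -5)))))) ∧ ((¬(3*j < 8)) → j + 2*val ≤ -5)
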